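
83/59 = 1 + 24/59 =1.41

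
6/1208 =3/604 = 0.00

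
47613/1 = 47613= 47613.00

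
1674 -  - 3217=4891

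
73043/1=73043 = 73043.00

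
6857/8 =6857/8= 857.12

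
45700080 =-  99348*( - 460 ) 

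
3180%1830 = 1350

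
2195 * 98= 215110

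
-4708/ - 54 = 2354/27 = 87.19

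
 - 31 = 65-96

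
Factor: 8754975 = 3^2*5^2* 167^1 * 233^1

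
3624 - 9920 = - 6296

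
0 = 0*196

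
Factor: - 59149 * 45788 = - 2708314412=   -2^2*11447^1 * 59149^1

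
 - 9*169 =  -  1521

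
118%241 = 118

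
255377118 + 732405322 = 987782440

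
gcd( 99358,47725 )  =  1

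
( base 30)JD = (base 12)407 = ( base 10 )583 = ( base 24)107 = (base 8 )1107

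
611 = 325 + 286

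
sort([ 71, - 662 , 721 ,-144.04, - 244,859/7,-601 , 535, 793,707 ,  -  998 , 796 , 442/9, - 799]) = [ - 998, - 799 , - 662, - 601,-244, - 144.04 , 442/9,  71,859/7 , 535,707, 721, 793, 796 ]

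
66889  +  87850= 154739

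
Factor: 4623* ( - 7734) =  - 2^1 *3^2* 23^1  *67^1*1289^1= - 35754282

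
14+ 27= 41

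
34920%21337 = 13583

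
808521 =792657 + 15864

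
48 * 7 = 336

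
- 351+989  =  638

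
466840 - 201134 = 265706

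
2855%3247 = 2855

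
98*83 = 8134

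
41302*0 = 0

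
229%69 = 22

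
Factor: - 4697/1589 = - 11^1*61^1*227^(-1 ) = - 671/227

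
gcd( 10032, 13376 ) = 3344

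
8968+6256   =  15224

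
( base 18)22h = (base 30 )NB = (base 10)701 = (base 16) 2BD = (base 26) 10p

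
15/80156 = 15/80156 = 0.00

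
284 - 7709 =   -  7425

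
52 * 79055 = 4110860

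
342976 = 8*42872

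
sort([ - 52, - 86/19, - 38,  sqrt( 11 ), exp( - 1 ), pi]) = [  -  52, - 38,- 86/19, exp( - 1),pi,sqrt(11 )]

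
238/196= 17/14 =1.21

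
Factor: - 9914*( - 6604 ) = 2^3*13^1 * 127^1*4957^1 = 65472056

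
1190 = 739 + 451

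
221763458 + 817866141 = 1039629599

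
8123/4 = 2030 + 3/4  =  2030.75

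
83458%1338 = 502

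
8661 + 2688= 11349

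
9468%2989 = 501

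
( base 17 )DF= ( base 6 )1032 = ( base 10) 236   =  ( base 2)11101100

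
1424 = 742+682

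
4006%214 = 154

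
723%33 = 30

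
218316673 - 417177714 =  - 198861041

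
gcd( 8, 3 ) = 1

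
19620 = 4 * 4905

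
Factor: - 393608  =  -2^3*49201^1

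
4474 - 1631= 2843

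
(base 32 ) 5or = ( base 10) 5915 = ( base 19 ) g76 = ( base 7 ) 23150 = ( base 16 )171B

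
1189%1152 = 37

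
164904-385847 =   -  220943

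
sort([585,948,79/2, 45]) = [79/2,  45,585,  948] 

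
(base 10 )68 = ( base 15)48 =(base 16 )44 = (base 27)2E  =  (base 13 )53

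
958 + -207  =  751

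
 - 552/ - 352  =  69/44=1.57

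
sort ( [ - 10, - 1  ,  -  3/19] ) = [ - 10, - 1,  -  3/19]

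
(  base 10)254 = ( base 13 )167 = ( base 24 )AE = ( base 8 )376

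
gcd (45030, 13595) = 5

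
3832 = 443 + 3389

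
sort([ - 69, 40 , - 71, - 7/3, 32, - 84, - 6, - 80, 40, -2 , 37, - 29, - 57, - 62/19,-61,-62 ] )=[  -  84, - 80, - 71 , - 69,-62,-61, - 57, - 29, - 6,-62/19, - 7/3, - 2, 32,37,40 , 40] 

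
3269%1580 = 109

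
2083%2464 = 2083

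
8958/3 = 2986 = 2986.00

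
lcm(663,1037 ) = 40443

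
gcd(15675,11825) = 275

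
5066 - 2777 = 2289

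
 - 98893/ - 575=98893/575 = 171.99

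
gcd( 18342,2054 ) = 2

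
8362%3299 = 1764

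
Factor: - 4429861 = -4429861^1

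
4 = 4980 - 4976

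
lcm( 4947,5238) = 89046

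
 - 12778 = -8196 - 4582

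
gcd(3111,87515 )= 1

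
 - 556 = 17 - 573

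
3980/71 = 3980/71 = 56.06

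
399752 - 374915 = 24837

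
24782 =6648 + 18134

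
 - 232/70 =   -  116/35 = - 3.31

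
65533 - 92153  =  -26620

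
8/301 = 8/301  =  0.03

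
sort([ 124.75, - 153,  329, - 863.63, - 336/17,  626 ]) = [ - 863.63,-153, - 336/17, 124.75,  329, 626 ]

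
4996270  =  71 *70370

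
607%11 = 2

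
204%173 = 31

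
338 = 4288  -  3950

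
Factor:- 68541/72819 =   -  737/783 = - 3^( - 3)*11^1*29^(-1)*67^1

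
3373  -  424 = 2949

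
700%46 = 10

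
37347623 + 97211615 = 134559238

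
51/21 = 2 + 3/7 = 2.43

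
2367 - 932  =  1435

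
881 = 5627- 4746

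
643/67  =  643/67  =  9.60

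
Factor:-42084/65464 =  - 2^( - 1 )*3^2*7^( - 1)=- 9/14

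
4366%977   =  458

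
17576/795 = 22 +86/795=22.11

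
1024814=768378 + 256436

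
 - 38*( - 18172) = 690536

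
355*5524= 1961020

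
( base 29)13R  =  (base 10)955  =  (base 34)S3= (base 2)1110111011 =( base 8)1673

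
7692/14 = 549 + 3/7 = 549.43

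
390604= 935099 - 544495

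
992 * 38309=38002528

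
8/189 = 8/189 = 0.04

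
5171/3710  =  5171/3710 = 1.39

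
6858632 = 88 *77939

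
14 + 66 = 80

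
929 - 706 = 223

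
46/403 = 46/403 = 0.11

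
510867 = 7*72981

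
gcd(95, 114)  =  19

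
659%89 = 36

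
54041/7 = 7720 + 1/7 = 7720.14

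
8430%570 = 450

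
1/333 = 1/333 = 0.00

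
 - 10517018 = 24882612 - 35399630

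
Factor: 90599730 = 2^1*3^1*5^1*13^1*232307^1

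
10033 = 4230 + 5803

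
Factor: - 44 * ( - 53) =2^2*11^1 *53^1 = 2332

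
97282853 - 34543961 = 62738892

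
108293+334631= 442924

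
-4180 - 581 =-4761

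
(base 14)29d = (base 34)FL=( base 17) 1e4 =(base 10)531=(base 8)1023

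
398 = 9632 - 9234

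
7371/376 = 19 + 227/376 = 19.60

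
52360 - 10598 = 41762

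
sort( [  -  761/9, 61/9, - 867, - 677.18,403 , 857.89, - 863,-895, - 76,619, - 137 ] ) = [ - 895,-867  , - 863, - 677.18, - 137, - 761/9, - 76, 61/9, 403, 619, 857.89 ]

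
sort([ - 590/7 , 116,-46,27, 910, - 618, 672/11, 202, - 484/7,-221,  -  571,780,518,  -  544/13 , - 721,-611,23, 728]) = [  -  721,  -  618,- 611, - 571 ,-221, - 590/7, - 484/7,-46, - 544/13,23, 27, 672/11,116,202, 518,728,780,910 ]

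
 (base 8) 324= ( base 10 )212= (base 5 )1322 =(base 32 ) 6K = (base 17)C8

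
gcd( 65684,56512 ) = 4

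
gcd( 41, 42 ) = 1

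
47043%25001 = 22042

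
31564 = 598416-566852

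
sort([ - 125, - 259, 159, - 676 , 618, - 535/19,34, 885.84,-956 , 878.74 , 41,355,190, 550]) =[ - 956 , - 676,- 259, - 125, - 535/19, 34 , 41, 159, 190,355 , 550,618, 878.74, 885.84 ] 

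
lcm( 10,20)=20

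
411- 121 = 290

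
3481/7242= 3481/7242 = 0.48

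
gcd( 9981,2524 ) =1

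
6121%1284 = 985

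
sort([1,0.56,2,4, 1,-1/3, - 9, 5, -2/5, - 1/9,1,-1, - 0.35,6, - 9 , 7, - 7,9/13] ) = [-9, - 9,-7, - 1, - 2/5,-0.35, - 1/3, - 1/9,0.56, 9/13, 1, 1,1,2, 4, 5,  6, 7 ] 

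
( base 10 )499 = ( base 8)763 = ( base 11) 414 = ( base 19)175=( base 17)1C6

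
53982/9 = 5998=5998.00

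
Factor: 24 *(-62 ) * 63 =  - 93744 = -2^4*3^3 * 7^1*31^1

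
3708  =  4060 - 352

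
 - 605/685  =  -121/137 = - 0.88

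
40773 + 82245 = 123018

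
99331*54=5363874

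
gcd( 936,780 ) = 156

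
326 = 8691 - 8365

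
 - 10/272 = -1+131/136  =  - 0.04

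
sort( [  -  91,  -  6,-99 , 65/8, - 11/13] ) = [ -99,-91,-6,- 11/13,  65/8]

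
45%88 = 45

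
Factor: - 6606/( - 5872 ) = 9/8=2^( - 3 ) * 3^2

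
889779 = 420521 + 469258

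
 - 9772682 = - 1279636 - 8493046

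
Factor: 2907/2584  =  9/8 = 2^( - 3)*3^2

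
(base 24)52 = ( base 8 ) 172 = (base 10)122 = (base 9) 145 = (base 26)4i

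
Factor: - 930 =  - 2^1*3^1*5^1 * 31^1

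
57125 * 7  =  399875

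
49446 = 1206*41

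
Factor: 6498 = 2^1 * 3^2*19^2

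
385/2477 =385/2477=0.16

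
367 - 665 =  - 298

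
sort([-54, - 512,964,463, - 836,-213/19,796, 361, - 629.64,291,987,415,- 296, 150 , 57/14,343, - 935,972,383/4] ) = [ - 935,-836,-629.64,- 512,-296,-54, - 213/19, 57/14,383/4,150, 291,343 , 361, 415,463,796, 964,972,  987 ]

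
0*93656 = 0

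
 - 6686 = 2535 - 9221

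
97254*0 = 0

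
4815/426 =1605/142 = 11.30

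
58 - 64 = -6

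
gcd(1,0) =1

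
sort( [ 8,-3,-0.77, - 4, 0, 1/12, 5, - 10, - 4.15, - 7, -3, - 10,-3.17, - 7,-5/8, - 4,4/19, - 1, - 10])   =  [ - 10,  -  10,- 10 , - 7,-7, - 4.15, - 4  , - 4,-3.17, - 3,-3 , - 1,  -  0.77,-5/8, 0 , 1/12,4/19, 5,8] 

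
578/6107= 578/6107 =0.09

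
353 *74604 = 26335212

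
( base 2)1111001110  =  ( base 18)302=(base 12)692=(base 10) 974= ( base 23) 1j8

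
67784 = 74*916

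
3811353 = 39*97727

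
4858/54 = 89 + 26/27 = 89.96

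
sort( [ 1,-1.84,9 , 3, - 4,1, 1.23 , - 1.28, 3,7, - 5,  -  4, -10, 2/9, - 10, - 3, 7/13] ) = [-10, - 10, - 5 ,  -  4 , - 4,-3, - 1.84 , -1.28,  2/9,7/13,1, 1, 1.23,3, 3,7,9 ]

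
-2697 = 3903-6600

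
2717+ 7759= 10476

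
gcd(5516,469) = 7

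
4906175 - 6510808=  - 1604633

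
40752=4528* 9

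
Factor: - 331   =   - 331^1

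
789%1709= 789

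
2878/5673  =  2878/5673 = 0.51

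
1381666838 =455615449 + 926051389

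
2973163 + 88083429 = 91056592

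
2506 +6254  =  8760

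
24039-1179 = 22860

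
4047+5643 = 9690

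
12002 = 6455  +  5547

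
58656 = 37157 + 21499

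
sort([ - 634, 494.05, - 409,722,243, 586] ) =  [-634,-409,243,494.05, 586, 722 ] 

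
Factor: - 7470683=-11^1*679153^1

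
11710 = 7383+4327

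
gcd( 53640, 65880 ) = 360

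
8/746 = 4/373 = 0.01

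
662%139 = 106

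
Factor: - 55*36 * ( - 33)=65340  =  2^2*3^3*5^1*11^2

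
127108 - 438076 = -310968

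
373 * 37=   13801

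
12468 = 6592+5876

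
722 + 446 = 1168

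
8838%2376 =1710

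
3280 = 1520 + 1760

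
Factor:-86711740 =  - 2^2*5^1*29^1 * 149503^1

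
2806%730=616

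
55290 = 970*57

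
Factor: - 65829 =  - 3^1*21943^1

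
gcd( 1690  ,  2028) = 338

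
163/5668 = 163/5668 = 0.03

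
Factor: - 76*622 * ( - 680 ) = 32144960 = 2^6*5^1 * 17^1 * 19^1*311^1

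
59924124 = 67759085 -7834961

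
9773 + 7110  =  16883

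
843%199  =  47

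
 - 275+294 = 19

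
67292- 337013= - 269721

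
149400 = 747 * 200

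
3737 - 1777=1960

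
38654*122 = 4715788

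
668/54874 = 334/27437 = 0.01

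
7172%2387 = 11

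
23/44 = 23/44 =0.52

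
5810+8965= 14775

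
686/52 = 13 + 5/26 = 13.19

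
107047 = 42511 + 64536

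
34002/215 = 34002/215= 158.15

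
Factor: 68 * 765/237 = 2^2*3^1*5^1*17^2 * 79^(-1)  =  17340/79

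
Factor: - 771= - 3^1*257^1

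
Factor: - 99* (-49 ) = 4851 = 3^2 * 7^2*11^1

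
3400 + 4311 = 7711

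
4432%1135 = 1027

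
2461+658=3119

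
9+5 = 14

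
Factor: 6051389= 283^1*21383^1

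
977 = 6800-5823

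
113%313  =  113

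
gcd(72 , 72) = 72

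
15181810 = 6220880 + 8960930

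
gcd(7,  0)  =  7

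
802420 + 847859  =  1650279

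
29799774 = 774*38501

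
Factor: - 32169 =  - 3^1*10723^1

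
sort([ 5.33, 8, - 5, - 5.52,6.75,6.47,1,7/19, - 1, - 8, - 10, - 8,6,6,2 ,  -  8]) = [-10, -8, - 8,  -  8, - 5.52,-5, - 1,7/19,1, 2, 5.33,6,6,6.47 , 6.75,8]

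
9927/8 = 1240  +  7/8 = 1240.88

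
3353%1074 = 131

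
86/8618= 43/4309  =  0.01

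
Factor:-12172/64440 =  - 2^( - 1 )*3^( - 2 )*5^( - 1 )*17^1 = -17/90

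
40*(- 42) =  - 1680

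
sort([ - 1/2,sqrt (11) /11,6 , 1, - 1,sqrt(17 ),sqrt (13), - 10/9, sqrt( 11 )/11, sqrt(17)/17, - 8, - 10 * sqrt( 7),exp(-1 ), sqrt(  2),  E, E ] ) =[ - 10*sqrt(7), - 8, - 10/9, - 1, - 1/2 , sqrt( 17 ) /17,sqrt (11 )/11,sqrt ( 11 )/11,exp ( - 1 ),1,sqrt( 2),  E,E,sqrt(13 ),sqrt( 17), 6] 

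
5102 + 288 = 5390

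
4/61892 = 1/15473 = 0.00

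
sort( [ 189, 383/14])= [ 383/14, 189] 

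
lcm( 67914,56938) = 5636862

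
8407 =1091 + 7316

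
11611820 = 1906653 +9705167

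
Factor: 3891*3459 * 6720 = 90444271680 = 2^6*3^3*5^1*7^1*1153^1*1297^1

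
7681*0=0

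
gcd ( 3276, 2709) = 63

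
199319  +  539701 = 739020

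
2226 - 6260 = -4034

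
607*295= 179065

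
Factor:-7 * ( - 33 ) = 3^1*7^1 * 11^1 = 231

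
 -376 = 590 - 966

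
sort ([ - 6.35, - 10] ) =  [ - 10, - 6.35]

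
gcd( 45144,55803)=627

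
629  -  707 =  - 78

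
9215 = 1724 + 7491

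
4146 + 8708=12854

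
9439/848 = 9439/848 = 11.13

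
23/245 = 23/245 = 0.09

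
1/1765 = 1/1765=0.00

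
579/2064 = 193/688 = 0.28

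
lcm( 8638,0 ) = 0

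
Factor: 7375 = 5^3*59^1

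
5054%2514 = 26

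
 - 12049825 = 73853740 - 85903565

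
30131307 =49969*603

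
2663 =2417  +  246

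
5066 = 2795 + 2271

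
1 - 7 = -6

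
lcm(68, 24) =408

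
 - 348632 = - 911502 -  - 562870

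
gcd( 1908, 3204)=36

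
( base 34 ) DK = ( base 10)462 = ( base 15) 20C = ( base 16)1ce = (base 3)122010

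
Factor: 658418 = 2^1*329209^1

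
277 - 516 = -239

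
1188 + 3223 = 4411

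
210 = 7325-7115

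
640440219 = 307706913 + 332733306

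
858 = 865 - 7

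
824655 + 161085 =985740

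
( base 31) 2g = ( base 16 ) 4E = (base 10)78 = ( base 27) 2o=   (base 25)33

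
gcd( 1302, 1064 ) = 14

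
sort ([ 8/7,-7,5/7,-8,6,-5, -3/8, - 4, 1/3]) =[ -8,  -  7, - 5,  -  4, - 3/8,1/3,5/7, 8/7, 6]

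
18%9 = 0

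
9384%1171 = 16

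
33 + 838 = 871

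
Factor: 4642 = 2^1  *11^1 *211^1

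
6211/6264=6211/6264= 0.99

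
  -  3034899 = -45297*67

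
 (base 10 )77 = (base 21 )3e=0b1001101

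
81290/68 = 40645/34 =1195.44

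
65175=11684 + 53491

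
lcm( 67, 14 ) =938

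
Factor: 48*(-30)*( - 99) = 2^5*3^4*5^1*11^1 = 142560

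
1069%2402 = 1069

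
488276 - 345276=143000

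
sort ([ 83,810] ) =[ 83,810 ] 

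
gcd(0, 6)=6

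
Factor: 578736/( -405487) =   -  2^4*3^2* 4019^1 * 405487^( - 1 ) 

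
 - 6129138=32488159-38617297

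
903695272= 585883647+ 317811625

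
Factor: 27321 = 3^1*7^1*1301^1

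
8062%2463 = 673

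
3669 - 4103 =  - 434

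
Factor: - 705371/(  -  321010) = 2^( - 1 )*5^ (- 1 ) * 47^( - 1)*643^1*683^ ( - 1 )*1097^1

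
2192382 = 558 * 3929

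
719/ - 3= - 240 + 1/3 = - 239.67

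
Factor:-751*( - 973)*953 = 7^1*139^1* 751^1*953^1 = 696379019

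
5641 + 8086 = 13727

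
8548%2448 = 1204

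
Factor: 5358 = 2^1*3^1*19^1*47^1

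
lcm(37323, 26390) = 2612610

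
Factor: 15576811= 17^2*53899^1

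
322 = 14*23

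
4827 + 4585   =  9412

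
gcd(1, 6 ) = 1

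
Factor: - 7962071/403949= - 7^( - 1)*31^1*193^(-1 )*859^1 = -  26629/1351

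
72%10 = 2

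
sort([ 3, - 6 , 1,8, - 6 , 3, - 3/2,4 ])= [ - 6,-6 , - 3/2,  1,3 , 3, 4,8]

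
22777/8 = 22777/8  =  2847.12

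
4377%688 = 249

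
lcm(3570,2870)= 146370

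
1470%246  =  240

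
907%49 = 25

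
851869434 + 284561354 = 1136430788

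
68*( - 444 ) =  - 30192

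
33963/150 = 11321/50=226.42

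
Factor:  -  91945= -5^1*7^1*37^1*71^1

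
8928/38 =234 + 18/19 = 234.95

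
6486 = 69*94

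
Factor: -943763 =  - 943763^1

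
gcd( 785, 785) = 785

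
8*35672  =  285376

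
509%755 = 509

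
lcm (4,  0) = 0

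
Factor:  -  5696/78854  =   - 2^5*443^(-1) = -32/443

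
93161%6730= 5671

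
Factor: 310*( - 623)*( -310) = 2^2*5^2*7^1*31^2*89^1=59870300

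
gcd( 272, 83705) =1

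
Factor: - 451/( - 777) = 3^( - 1 )*7^( - 1)*11^1* 37^( - 1 ) * 41^1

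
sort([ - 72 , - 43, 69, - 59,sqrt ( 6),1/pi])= [ - 72, - 59, - 43,1/pi, sqrt ( 6 ),69]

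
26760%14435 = 12325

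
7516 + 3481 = 10997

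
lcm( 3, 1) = 3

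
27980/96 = 291+ 11/24 = 291.46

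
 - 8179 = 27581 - 35760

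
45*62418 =2808810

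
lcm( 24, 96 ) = 96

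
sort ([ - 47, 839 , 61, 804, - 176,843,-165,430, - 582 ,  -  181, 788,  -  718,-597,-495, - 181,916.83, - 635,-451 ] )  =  [ - 718,-635,-597,-582,-495,  -  451,  -  181,  -  181,-176, - 165,  -  47,61,430,788,804, 839,843,916.83] 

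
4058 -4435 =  - 377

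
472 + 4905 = 5377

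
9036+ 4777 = 13813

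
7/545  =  7/545 = 0.01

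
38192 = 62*616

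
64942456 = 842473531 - 777531075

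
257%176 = 81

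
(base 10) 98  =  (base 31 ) 35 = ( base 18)58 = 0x62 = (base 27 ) 3H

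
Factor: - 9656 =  - 2^3*17^1*71^1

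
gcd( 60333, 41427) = 3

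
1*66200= 66200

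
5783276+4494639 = 10277915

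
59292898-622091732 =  - 562798834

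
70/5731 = 70/5731 = 0.01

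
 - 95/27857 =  - 1 + 27762/27857 = - 0.00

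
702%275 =152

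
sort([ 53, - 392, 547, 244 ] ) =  [-392 , 53, 244, 547 ]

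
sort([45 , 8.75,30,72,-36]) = [ - 36,8.75,  30,45, 72 ] 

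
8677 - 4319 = 4358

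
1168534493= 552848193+615686300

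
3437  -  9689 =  - 6252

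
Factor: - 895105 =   -  5^1*179021^1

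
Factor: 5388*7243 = 2^2 * 3^1*449^1*7243^1 =39025284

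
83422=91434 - 8012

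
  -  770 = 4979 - 5749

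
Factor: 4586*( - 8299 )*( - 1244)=47345662216 = 2^3*43^1*193^1*311^1*2293^1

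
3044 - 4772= - 1728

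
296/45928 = 37/5741 = 0.01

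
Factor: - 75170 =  - 2^1*5^1*7517^1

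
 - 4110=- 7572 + 3462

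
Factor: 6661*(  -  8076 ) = - 2^2*3^1*673^1*6661^1 = - 53794236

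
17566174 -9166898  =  8399276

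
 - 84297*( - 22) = 1854534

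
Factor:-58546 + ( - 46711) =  - 105257 = - 67^1*1571^1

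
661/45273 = 661/45273 = 0.01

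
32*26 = 832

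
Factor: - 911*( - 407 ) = 11^1*37^1*911^1 = 370777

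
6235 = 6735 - 500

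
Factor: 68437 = 68437^1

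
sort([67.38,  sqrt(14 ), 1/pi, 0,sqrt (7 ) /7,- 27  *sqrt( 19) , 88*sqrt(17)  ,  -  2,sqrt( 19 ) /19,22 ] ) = [ - 27*sqrt( 19 ), - 2, 0,sqrt( 19 )/19, 1/pi,sqrt(7 )/7, sqrt( 14), 22, 67.38 , 88 * sqrt( 17)] 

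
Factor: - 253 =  - 11^1 * 23^1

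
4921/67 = 73  +  30/67 = 73.45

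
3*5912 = 17736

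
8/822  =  4/411 = 0.01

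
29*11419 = 331151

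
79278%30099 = 19080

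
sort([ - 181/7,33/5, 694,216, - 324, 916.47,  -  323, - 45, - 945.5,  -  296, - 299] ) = [ - 945.5, - 324, - 323, - 299, - 296 ,  -  45 , - 181/7,33/5, 216, 694,916.47 ] 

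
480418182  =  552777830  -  72359648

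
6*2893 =17358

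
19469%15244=4225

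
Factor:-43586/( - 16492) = 2^( - 1 )*7^ ( - 1)*37^1=37/14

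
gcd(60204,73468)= 4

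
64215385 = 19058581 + 45156804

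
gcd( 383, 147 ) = 1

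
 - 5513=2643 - 8156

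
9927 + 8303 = 18230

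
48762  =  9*5418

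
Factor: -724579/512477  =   - 7^( -1 )*59^1*179^( - 1)*409^( - 1)*12281^1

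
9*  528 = 4752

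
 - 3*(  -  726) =2178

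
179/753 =179/753 = 0.24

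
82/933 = 82/933 = 0.09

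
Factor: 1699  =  1699^1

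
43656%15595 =12466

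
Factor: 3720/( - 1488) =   -  5/2   =  - 2^(  -  1)*5^1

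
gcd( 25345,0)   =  25345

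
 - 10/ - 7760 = 1/776 = 0.00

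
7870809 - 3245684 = 4625125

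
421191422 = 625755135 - 204563713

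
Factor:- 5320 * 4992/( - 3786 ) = 4426240/631  =  2^9*5^1*7^1*13^1*19^1*631^ ( - 1 ) 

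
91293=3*30431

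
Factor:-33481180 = - 2^2 * 5^1 * 103^1 *16253^1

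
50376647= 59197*851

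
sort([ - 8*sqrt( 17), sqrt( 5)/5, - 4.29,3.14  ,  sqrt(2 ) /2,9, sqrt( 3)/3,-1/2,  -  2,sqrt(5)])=[-8*sqrt(17), - 4.29,-2 , - 1/2, sqrt( 5 )/5, sqrt( 3) /3, sqrt(  2)/2,sqrt( 5),3.14, 9]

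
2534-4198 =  - 1664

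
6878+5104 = 11982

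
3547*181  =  642007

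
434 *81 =35154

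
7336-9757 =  - 2421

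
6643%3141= 361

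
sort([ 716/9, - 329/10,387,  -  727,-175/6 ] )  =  [-727,-329/10,-175/6 , 716/9, 387]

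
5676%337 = 284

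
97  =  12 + 85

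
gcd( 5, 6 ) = 1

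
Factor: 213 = 3^1*71^1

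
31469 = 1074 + 30395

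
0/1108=0 = 0.00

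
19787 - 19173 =614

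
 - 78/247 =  - 1 +13/19 = - 0.32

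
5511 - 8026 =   -  2515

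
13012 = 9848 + 3164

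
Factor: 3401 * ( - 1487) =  - 19^1*179^1*1487^1 = - 5057287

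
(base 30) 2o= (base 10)84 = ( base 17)4g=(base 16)54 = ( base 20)44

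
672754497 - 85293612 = 587460885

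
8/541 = 8/541 =0.01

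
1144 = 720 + 424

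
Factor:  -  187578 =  - 2^1*3^2*17^1 * 613^1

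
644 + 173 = 817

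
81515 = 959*85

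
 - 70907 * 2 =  - 141814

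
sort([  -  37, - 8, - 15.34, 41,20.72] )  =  [ - 37, - 15.34, - 8,20.72,41] 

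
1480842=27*54846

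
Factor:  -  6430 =-2^1 * 5^1*643^1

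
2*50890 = 101780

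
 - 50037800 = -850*58868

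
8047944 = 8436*954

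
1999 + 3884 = 5883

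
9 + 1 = 10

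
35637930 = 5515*6462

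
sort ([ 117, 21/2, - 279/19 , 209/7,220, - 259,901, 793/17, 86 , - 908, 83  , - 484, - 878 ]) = [ - 908,  -  878 , - 484,  -  259, - 279/19 , 21/2, 209/7, 793/17, 83,86, 117,220, 901 ]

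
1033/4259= 1033/4259 = 0.24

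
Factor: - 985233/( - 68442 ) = 2^ ( - 1)*11^( - 1 )*17^( - 1 )*61^( - 1) * 328411^1 = 328411/22814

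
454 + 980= 1434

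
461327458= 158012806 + 303314652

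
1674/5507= 1674/5507 = 0.30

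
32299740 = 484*66735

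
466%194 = 78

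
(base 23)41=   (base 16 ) 5d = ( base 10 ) 93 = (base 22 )45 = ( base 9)113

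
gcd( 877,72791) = 877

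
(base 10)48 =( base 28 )1K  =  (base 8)60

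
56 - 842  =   - 786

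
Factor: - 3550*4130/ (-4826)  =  7330750/2413  =  2^1  *  5^3*7^1*19^ (  -  1) *59^1*71^1*127^ ( - 1)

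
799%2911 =799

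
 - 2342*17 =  - 39814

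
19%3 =1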